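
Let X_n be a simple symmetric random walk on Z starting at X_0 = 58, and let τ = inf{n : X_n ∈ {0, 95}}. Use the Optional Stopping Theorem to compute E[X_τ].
E[X_τ] = 58

X_n is a martingale and τ is a bounded-mean stopping time (indeed τ is finite a.s. with bounded expectation since the walk is in a bounded region). By the OST, E[X_τ] = E[X_0] = 58. Equivalently: E[X_τ] = 95 · P(hit 95 first) + 0 · P(hit 0 first) = 95 · (58/95) = 58.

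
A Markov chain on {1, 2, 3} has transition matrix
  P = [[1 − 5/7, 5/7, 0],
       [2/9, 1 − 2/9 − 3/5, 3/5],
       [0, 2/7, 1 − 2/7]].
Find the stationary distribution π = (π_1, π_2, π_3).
π = (28/307, 90/307, 189/307)

This is a birth-death chain on three states, which satisfies detailed balance: π_1 · P_{12} = π_2 · P_{21} and π_2 · P_{23} = π_3 · P_{32}.
From π_1 · 5/7 = π_2 · 2/9: π_2/π_1 = (5/7)/(2/9) = 45/14.
From π_2 · 3/5 = π_3 · 2/7: π_3/π_2 = (3/5)/(2/7) = 21/10.
Take π_1 proportional to 1; then unnormalized π = (1, 45/14, 27/4). Normalize by dividing by the sum 307/28:
  π = (28/307, 90/307, 189/307).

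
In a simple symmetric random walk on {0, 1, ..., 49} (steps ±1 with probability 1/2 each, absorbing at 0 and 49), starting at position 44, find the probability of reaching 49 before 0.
P(hit 49 before 0) = 44/49

Let u_k = P(hit 49 before 0 | start at k). Then u_0 = 0, u_49 = 1, and u_k = u_{k-1}/2 + u_{k+1}/2 for 1 ≤ k ≤ 48. This harmonic recurrence is solved by u_k = k/49, giving u_44 = 44/49.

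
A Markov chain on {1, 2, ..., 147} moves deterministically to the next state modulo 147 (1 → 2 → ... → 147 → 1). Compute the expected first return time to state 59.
E[T_59 | X_0 = 59] = 147

The chain cycles deterministically, so starting at state 59 it returns in exactly 147 steps. Equivalently, the stationary distribution is uniform π_j = 1/147 for every state j, so by Kac's formula E[T_59] = 1/π_59 = 147.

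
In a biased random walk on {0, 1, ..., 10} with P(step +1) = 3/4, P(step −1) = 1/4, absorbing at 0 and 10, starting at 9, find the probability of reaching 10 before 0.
P(hit 10 before 0) = (1 − (1/3)^9) / (1 − (1/3)^10) = 29523/29524

Let u_k denote P(reach 10 before 0 | start at k). Boundary: u_0 = 0, u_10 = 1. Recurrence: u_k = 3/4·u_{k+1} + 1/4·u_{k-1} for 1 ≤ k ≤ 9. Try u_k = A + B·r^k with r = q/p = (1/4)/(3/4) = 1/3. Substitution satisfies the recurrence; boundary conditions give:
  u_k = (1 − r^k) / (1 − r^N) = (1 − (1/3)^9) / (1 − (1/3)^10) = 29523/29524.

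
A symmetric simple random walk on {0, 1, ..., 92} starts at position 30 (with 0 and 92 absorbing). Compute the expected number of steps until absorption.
E[τ | X_0 = 30] = 1860

Let v_k = E[τ | X_0 = k]. Boundary: v_0 = v_92 = 0. Recurrence: v_k = 1 + (v_{k-1} + v_{k+1})/2 for 1 ≤ k ≤ 91. The particular solution to v_k − (v_{k-1} + v_{k+1})/2 = 1 is v_k = −k^2. Adding homogeneous solution A + B k and matching boundaries gives v_k = k (92 − k). Substituting k = 30: v_30 = 30 · 62 = 1860.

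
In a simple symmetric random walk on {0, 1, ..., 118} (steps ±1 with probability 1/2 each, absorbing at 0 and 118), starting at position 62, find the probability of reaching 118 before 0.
P(hit 118 before 0) = 62/118 = 31/59

Let u_k = P(hit 118 before 0 | start at k). Then u_0 = 0, u_118 = 1, and u_k = u_{k-1}/2 + u_{k+1}/2 for 1 ≤ k ≤ 117. This harmonic recurrence is solved by u_k = k/118, giving u_62 = 62/118 = 31/59.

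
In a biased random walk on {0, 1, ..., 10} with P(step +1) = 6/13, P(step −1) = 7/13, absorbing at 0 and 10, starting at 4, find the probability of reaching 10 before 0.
P(hit 10 before 0) = (1 − (7/6)^4) / (1 − (7/6)^10) = 3965760/17077621

Let u_k denote P(reach 10 before 0 | start at k). Boundary: u_0 = 0, u_10 = 1. Recurrence: u_k = 6/13·u_{k+1} + 7/13·u_{k-1} for 1 ≤ k ≤ 9. Try u_k = A + B·r^k with r = q/p = (7/13)/(6/13) = 7/6. Substitution satisfies the recurrence; boundary conditions give:
  u_k = (1 − r^k) / (1 − r^N) = (1 − (7/6)^4) / (1 − (7/6)^10) = 3965760/17077621.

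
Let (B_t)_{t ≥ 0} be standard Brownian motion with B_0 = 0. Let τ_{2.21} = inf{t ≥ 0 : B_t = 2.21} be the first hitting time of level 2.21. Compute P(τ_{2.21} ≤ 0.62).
P(τ_{2.21} ≤ 0.62) = 2(1 − Φ(2.21/√0.62)) = 2(1 − Φ(2.8067)) ≈ 0.0050

By the reflection principle for standard BM, P(τ_b ≤ t) = 2 · P(B_t ≥ b). Since B_t ~ N(0, t), P(B_t ≥ 2.21) = 1 − Φ(2.21/√t) = 1 − Φ(2.21/√0.62) = 1 − Φ(2.8067) ≈ 0.00250. Doubling: P(τ_{2.21} ≤ 0.62) ≈ 2 · 0.00250 = 0.00500 ≈ 0.0050.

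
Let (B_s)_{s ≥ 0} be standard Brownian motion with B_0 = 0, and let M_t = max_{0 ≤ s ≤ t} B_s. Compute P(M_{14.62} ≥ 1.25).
P(M_{14.62} ≥ 1.25) = 2·P(B_{14.62} ≥ 1.25) = 2(1 − Φ(1.25/√14.62)) ≈ 0.7437

By the reflection principle for Brownian motion, P(M_t ≥ a) = 2 · P(B_t ≥ a) for a ≥ 0. Since B_t ~ N(0, t), P(B_t ≥ 1.25) = 1 − Φ(1.25/√t) = 1 − Φ(1.25/√14.62) = 1 − Φ(0.3269). So
  P(M_{14.62} ≥ 1.25) = 2(1 − Φ(0.3269)) ≈ 0.7437.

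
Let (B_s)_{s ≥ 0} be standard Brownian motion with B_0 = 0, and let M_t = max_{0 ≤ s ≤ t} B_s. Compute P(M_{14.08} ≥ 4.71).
P(M_{14.08} ≥ 4.71) = 2·P(B_{14.08} ≥ 4.71) = 2(1 − Φ(4.71/√14.08)) ≈ 0.2094

By the reflection principle for Brownian motion, P(M_t ≥ a) = 2 · P(B_t ≥ a) for a ≥ 0. Since B_t ~ N(0, t), P(B_t ≥ 4.71) = 1 − Φ(4.71/√t) = 1 − Φ(4.71/√14.08) = 1 − Φ(1.2552). So
  P(M_{14.08} ≥ 4.71) = 2(1 − Φ(1.2552)) ≈ 0.2094.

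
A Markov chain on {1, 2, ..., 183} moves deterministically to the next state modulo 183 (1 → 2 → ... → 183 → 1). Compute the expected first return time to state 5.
E[T_5 | X_0 = 5] = 183

The chain cycles deterministically, so starting at state 5 it returns in exactly 183 steps. Equivalently, the stationary distribution is uniform π_j = 1/183 for every state j, so by Kac's formula E[T_5] = 1/π_5 = 183.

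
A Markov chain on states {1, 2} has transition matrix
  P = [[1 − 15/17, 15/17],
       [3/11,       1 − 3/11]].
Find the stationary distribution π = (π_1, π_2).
π_1 = 17/72, π_2 = 55/72

Solve πP = π with π_1 + π_2 = 1. From πP = π: π_1 · (1 − 15/17) + π_2 · 3/11 = π_1 ⇒ π_2 · 3/11 = π_1 · 15/17 ⇒ π_2/π_1 = (15/17)/(3/11) = 55/17. Together with π_1 + π_2 = 1:
  π_1 = (3/11)/(15/17 + 3/11) = (3/11)/(216/187) = 17/72,
  π_2 = (15/17)/(15/17 + 3/11) = (15/17)/(216/187) = 55/72.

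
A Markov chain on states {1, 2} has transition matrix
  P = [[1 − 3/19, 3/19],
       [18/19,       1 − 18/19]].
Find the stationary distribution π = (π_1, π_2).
π_1 = 6/7, π_2 = 1/7

Solve πP = π with π_1 + π_2 = 1. From πP = π: π_1 · (1 − 3/19) + π_2 · 18/19 = π_1 ⇒ π_2 · 18/19 = π_1 · 3/19 ⇒ π_2/π_1 = (3/19)/(18/19) = 1/6. Together with π_1 + π_2 = 1:
  π_1 = (18/19)/(3/19 + 18/19) = (18/19)/(21/19) = 6/7,
  π_2 = (3/19)/(3/19 + 18/19) = (3/19)/(21/19) = 1/7.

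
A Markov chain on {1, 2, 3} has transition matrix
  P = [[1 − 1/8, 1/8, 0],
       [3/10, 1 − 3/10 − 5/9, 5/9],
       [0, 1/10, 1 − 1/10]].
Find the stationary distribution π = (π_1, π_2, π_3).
π = (108/403, 45/403, 250/403)

This is a birth-death chain on three states, which satisfies detailed balance: π_1 · P_{12} = π_2 · P_{21} and π_2 · P_{23} = π_3 · P_{32}.
From π_1 · 1/8 = π_2 · 3/10: π_2/π_1 = (1/8)/(3/10) = 5/12.
From π_2 · 5/9 = π_3 · 1/10: π_3/π_2 = (5/9)/(1/10) = 50/9.
Take π_1 proportional to 1; then unnormalized π = (1, 5/12, 125/54). Normalize by dividing by the sum 403/108:
  π = (108/403, 45/403, 250/403).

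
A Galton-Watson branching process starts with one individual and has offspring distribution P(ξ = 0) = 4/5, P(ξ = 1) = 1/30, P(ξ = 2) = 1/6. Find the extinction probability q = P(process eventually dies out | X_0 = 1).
q = 1

Mean offspring μ = 0·4/5 + 1·1/30 + 2·1/6 = 11/30 ≤ 1. For μ ≤ 1 with offspring not concentrated at 1, the Galton-Watson process goes extinct almost surely, so q = 1.
(Algebraic check: The pgf is f(s) = 4/5 + 1/30·s + 1/6·s². The extinction probability q is the smallest fixed point of f in [0, 1]. Setting s = f(s):
  1/6·s² + (1/30 − 1)·s + 4/5 = 0
  1/6·s² − (4/5 + 1/6)·s + 4/5 = 0
which factors as (s − 1)·(1/6·s − 4/5) = 0, giving roots s = 1 and s = (4/5)/(1/6) = 24/5. Since 24/5 ≥ 1, the smallest root in [0, 1] is s = 1.)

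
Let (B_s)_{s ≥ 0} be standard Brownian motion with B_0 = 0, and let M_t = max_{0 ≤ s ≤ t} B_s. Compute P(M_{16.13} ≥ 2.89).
P(M_{16.13} ≥ 2.89) = 2·P(B_{16.13} ≥ 2.89) = 2(1 − Φ(2.89/√16.13)) ≈ 0.4718

By the reflection principle for Brownian motion, P(M_t ≥ a) = 2 · P(B_t ≥ a) for a ≥ 0. Since B_t ~ N(0, t), P(B_t ≥ 2.89) = 1 − Φ(2.89/√t) = 1 − Φ(2.89/√16.13) = 1 − Φ(0.7196). So
  P(M_{16.13} ≥ 2.89) = 2(1 − Φ(0.7196)) ≈ 0.4718.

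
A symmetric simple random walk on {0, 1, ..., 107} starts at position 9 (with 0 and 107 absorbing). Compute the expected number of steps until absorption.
E[τ | X_0 = 9] = 882

Let v_k = E[τ | X_0 = k]. Boundary: v_0 = v_107 = 0. Recurrence: v_k = 1 + (v_{k-1} + v_{k+1})/2 for 1 ≤ k ≤ 106. The particular solution to v_k − (v_{k-1} + v_{k+1})/2 = 1 is v_k = −k^2. Adding homogeneous solution A + B k and matching boundaries gives v_k = k (107 − k). Substituting k = 9: v_9 = 9 · 98 = 882.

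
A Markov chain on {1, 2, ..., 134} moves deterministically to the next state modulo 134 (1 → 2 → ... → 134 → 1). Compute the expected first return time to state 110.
E[T_110 | X_0 = 110] = 134

The chain cycles deterministically, so starting at state 110 it returns in exactly 134 steps. Equivalently, the stationary distribution is uniform π_j = 1/134 for every state j, so by Kac's formula E[T_110] = 1/π_110 = 134.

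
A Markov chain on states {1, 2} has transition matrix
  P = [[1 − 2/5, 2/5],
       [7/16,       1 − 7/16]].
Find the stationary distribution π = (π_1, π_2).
π_1 = 35/67, π_2 = 32/67

Solve πP = π with π_1 + π_2 = 1. From πP = π: π_1 · (1 − 2/5) + π_2 · 7/16 = π_1 ⇒ π_2 · 7/16 = π_1 · 2/5 ⇒ π_2/π_1 = (2/5)/(7/16) = 32/35. Together with π_1 + π_2 = 1:
  π_1 = (7/16)/(2/5 + 7/16) = (7/16)/(67/80) = 35/67,
  π_2 = (2/5)/(2/5 + 7/16) = (2/5)/(67/80) = 32/67.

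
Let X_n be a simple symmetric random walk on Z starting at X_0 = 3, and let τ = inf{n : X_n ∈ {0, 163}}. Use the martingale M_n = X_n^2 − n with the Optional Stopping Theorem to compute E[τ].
E[τ] = 480

M_n = X_n^2 − n is a martingale (since E[X_{n+1}^2 | F_n] = X_n^2 + 1). By OST (τ has finite mean in a bounded region), E[M_τ] = E[M_0] = X_0^2 − 0 = 3^2 = 9. Also E[M_τ] = E[X_τ^2] − E[τ]. The walk exits at 0 or 163, with P(hit 163 first) = 3/163, so E[X_τ^2] = 163^2 · 3/163 + 0 = 489. Thus E[τ] = E[X_τ^2] − E[M_τ] = 489 − 9 = 480 = 3(163 − 3) = 480.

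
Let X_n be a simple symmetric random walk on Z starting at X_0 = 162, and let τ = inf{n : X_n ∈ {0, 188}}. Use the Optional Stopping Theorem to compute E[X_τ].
E[X_τ] = 162

X_n is a martingale and τ is a bounded-mean stopping time (indeed τ is finite a.s. with bounded expectation since the walk is in a bounded region). By the OST, E[X_τ] = E[X_0] = 162. Equivalently: E[X_τ] = 188 · P(hit 188 first) + 0 · P(hit 0 first) = 188 · (162/188) = 162.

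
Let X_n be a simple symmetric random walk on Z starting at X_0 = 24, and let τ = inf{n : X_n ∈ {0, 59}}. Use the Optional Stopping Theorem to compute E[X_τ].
E[X_τ] = 24

X_n is a martingale and τ is a bounded-mean stopping time (indeed τ is finite a.s. with bounded expectation since the walk is in a bounded region). By the OST, E[X_τ] = E[X_0] = 24. Equivalently: E[X_τ] = 59 · P(hit 59 first) + 0 · P(hit 0 first) = 59 · (24/59) = 24.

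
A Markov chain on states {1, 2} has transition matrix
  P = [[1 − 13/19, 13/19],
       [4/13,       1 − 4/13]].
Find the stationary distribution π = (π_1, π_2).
π_1 = 76/245, π_2 = 169/245

Solve πP = π with π_1 + π_2 = 1. From πP = π: π_1 · (1 − 13/19) + π_2 · 4/13 = π_1 ⇒ π_2 · 4/13 = π_1 · 13/19 ⇒ π_2/π_1 = (13/19)/(4/13) = 169/76. Together with π_1 + π_2 = 1:
  π_1 = (4/13)/(13/19 + 4/13) = (4/13)/(245/247) = 76/245,
  π_2 = (13/19)/(13/19 + 4/13) = (13/19)/(245/247) = 169/245.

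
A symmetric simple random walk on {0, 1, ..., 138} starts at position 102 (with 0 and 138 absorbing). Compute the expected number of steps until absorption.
E[τ | X_0 = 102] = 3672

Let v_k = E[τ | X_0 = k]. Boundary: v_0 = v_138 = 0. Recurrence: v_k = 1 + (v_{k-1} + v_{k+1})/2 for 1 ≤ k ≤ 137. The particular solution to v_k − (v_{k-1} + v_{k+1})/2 = 1 is v_k = −k^2. Adding homogeneous solution A + B k and matching boundaries gives v_k = k (138 − k). Substituting k = 102: v_102 = 102 · 36 = 3672.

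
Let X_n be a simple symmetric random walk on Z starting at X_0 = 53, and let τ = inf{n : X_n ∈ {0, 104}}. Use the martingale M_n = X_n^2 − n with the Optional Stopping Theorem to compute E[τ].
E[τ] = 2703

M_n = X_n^2 − n is a martingale (since E[X_{n+1}^2 | F_n] = X_n^2 + 1). By OST (τ has finite mean in a bounded region), E[M_τ] = E[M_0] = X_0^2 − 0 = 53^2 = 2809. Also E[M_τ] = E[X_τ^2] − E[τ]. The walk exits at 0 or 104, with P(hit 104 first) = 53/104, so E[X_τ^2] = 104^2 · 53/104 + 0 = 5512. Thus E[τ] = E[X_τ^2] − E[M_τ] = 5512 − 2809 = 2703 = 53(104 − 53) = 2703.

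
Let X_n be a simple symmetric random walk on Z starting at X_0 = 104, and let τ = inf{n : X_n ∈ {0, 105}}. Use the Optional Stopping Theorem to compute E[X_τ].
E[X_τ] = 104

X_n is a martingale and τ is a bounded-mean stopping time (indeed τ is finite a.s. with bounded expectation since the walk is in a bounded region). By the OST, E[X_τ] = E[X_0] = 104. Equivalently: E[X_τ] = 105 · P(hit 105 first) + 0 · P(hit 0 first) = 105 · (104/105) = 104.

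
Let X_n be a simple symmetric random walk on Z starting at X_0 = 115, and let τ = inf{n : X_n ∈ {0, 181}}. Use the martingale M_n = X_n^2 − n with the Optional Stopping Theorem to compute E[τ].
E[τ] = 7590

M_n = X_n^2 − n is a martingale (since E[X_{n+1}^2 | F_n] = X_n^2 + 1). By OST (τ has finite mean in a bounded region), E[M_τ] = E[M_0] = X_0^2 − 0 = 115^2 = 13225. Also E[M_τ] = E[X_τ^2] − E[τ]. The walk exits at 0 or 181, with P(hit 181 first) = 115/181, so E[X_τ^2] = 181^2 · 115/181 + 0 = 20815. Thus E[τ] = E[X_τ^2] − E[M_τ] = 20815 − 13225 = 7590 = 115(181 − 115) = 7590.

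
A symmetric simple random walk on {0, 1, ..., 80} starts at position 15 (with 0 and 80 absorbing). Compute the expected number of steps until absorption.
E[τ | X_0 = 15] = 975

Let v_k = E[τ | X_0 = k]. Boundary: v_0 = v_80 = 0. Recurrence: v_k = 1 + (v_{k-1} + v_{k+1})/2 for 1 ≤ k ≤ 79. The particular solution to v_k − (v_{k-1} + v_{k+1})/2 = 1 is v_k = −k^2. Adding homogeneous solution A + B k and matching boundaries gives v_k = k (80 − k). Substituting k = 15: v_15 = 15 · 65 = 975.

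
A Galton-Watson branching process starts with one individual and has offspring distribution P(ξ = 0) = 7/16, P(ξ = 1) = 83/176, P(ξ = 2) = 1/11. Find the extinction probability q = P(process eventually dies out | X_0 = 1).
q = 1

Mean offspring μ = 0·7/16 + 1·83/176 + 2·1/11 = 115/176 ≤ 1. For μ ≤ 1 with offspring not concentrated at 1, the Galton-Watson process goes extinct almost surely, so q = 1.
(Algebraic check: The pgf is f(s) = 7/16 + 83/176·s + 1/11·s². The extinction probability q is the smallest fixed point of f in [0, 1]. Setting s = f(s):
  1/11·s² + (83/176 − 1)·s + 7/16 = 0
  1/11·s² − (7/16 + 1/11)·s + 7/16 = 0
which factors as (s − 1)·(1/11·s − 7/16) = 0, giving roots s = 1 and s = (7/16)/(1/11) = 77/16. Since 77/16 ≥ 1, the smallest root in [0, 1] is s = 1.)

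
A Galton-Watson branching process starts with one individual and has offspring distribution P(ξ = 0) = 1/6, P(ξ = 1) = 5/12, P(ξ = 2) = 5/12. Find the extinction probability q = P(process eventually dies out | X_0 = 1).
q = 2/5

The pgf is f(s) = 1/6 + 5/12·s + 5/12·s². The extinction probability q is the smallest fixed point of f in [0, 1]. Setting s = f(s):
  5/12·s² + (5/12 − 1)·s + 1/6 = 0
  5/12·s² − (1/6 + 5/12)·s + 1/6 = 0
which factors as (s − 1)·(5/12·s − 1/6) = 0, giving roots s = 1 and s = (1/6)/(5/12) = 2/5.
Mean offspring μ = 5/12 + 2·5/12 = 5/4 > 1 (supercritical), so q < 1. The extinction probability is the smaller root: q = (1/6)/(5/12) = 2/5.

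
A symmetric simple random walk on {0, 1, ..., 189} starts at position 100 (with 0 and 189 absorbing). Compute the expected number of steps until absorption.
E[τ | X_0 = 100] = 8900

Let v_k = E[τ | X_0 = k]. Boundary: v_0 = v_189 = 0. Recurrence: v_k = 1 + (v_{k-1} + v_{k+1})/2 for 1 ≤ k ≤ 188. The particular solution to v_k − (v_{k-1} + v_{k+1})/2 = 1 is v_k = −k^2. Adding homogeneous solution A + B k and matching boundaries gives v_k = k (189 − k). Substituting k = 100: v_100 = 100 · 89 = 8900.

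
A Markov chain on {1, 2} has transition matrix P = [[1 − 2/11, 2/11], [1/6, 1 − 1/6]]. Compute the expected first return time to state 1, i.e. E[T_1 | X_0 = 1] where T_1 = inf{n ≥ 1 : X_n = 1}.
E[T_1 | X_0 = 1] = 1/π_1 = 23/11

For an irreducible recurrent Markov chain with stationary distribution π, E[T_i | X_0 = i] = 1/π_i (Kac's formula). Here π_1 = (1/6)/(2/11 + 1/6) = (1/6)/(23/66) = 11/23, so E[T_1 | X_0 = 1] = 1/π_1 = (2/11 + 1/6)/(1/6) = (23/66)/(1/6) = 23/11.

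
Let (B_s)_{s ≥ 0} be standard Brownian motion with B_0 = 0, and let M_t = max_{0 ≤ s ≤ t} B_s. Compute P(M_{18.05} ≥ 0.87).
P(M_{18.05} ≥ 0.87) = 2·P(B_{18.05} ≥ 0.87) = 2(1 − Φ(0.87/√18.05)) ≈ 0.8377

By the reflection principle for Brownian motion, P(M_t ≥ a) = 2 · P(B_t ≥ a) for a ≥ 0. Since B_t ~ N(0, t), P(B_t ≥ 0.87) = 1 − Φ(0.87/√t) = 1 − Φ(0.87/√18.05) = 1 − Φ(0.2048). So
  P(M_{18.05} ≥ 0.87) = 2(1 − Φ(0.2048)) ≈ 0.8377.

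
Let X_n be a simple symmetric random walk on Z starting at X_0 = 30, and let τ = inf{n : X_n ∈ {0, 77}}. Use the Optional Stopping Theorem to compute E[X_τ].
E[X_τ] = 30

X_n is a martingale and τ is a bounded-mean stopping time (indeed τ is finite a.s. with bounded expectation since the walk is in a bounded region). By the OST, E[X_τ] = E[X_0] = 30. Equivalently: E[X_τ] = 77 · P(hit 77 first) + 0 · P(hit 0 first) = 77 · (30/77) = 30.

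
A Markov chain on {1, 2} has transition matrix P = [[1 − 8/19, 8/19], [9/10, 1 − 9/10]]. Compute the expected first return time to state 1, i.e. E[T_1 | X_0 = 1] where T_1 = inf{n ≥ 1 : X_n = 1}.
E[T_1 | X_0 = 1] = 1/π_1 = 251/171

For an irreducible recurrent Markov chain with stationary distribution π, E[T_i | X_0 = i] = 1/π_i (Kac's formula). Here π_1 = (9/10)/(8/19 + 9/10) = (9/10)/(251/190) = 171/251, so E[T_1 | X_0 = 1] = 1/π_1 = (8/19 + 9/10)/(9/10) = (251/190)/(9/10) = 251/171.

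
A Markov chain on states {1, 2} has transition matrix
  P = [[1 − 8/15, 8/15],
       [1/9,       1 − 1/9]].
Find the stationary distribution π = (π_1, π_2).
π_1 = 5/29, π_2 = 24/29

Solve πP = π with π_1 + π_2 = 1. From πP = π: π_1 · (1 − 8/15) + π_2 · 1/9 = π_1 ⇒ π_2 · 1/9 = π_1 · 8/15 ⇒ π_2/π_1 = (8/15)/(1/9) = 24/5. Together with π_1 + π_2 = 1:
  π_1 = (1/9)/(8/15 + 1/9) = (1/9)/(29/45) = 5/29,
  π_2 = (8/15)/(8/15 + 1/9) = (8/15)/(29/45) = 24/29.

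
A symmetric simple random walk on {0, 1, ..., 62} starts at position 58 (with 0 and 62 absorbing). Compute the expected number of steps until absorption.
E[τ | X_0 = 58] = 232

Let v_k = E[τ | X_0 = k]. Boundary: v_0 = v_62 = 0. Recurrence: v_k = 1 + (v_{k-1} + v_{k+1})/2 for 1 ≤ k ≤ 61. The particular solution to v_k − (v_{k-1} + v_{k+1})/2 = 1 is v_k = −k^2. Adding homogeneous solution A + B k and matching boundaries gives v_k = k (62 − k). Substituting k = 58: v_58 = 58 · 4 = 232.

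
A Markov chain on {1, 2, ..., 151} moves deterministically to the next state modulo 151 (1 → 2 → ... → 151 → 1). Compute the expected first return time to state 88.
E[T_88 | X_0 = 88] = 151

The chain cycles deterministically, so starting at state 88 it returns in exactly 151 steps. Equivalently, the stationary distribution is uniform π_j = 1/151 for every state j, so by Kac's formula E[T_88] = 1/π_88 = 151.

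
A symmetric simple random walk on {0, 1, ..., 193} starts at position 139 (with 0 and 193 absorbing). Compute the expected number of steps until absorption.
E[τ | X_0 = 139] = 7506

Let v_k = E[τ | X_0 = k]. Boundary: v_0 = v_193 = 0. Recurrence: v_k = 1 + (v_{k-1} + v_{k+1})/2 for 1 ≤ k ≤ 192. The particular solution to v_k − (v_{k-1} + v_{k+1})/2 = 1 is v_k = −k^2. Adding homogeneous solution A + B k and matching boundaries gives v_k = k (193 − k). Substituting k = 139: v_139 = 139 · 54 = 7506.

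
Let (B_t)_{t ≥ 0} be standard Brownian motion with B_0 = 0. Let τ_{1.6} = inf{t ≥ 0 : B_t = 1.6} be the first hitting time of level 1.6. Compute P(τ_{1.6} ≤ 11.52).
P(τ_{1.6} ≤ 11.52) = 2(1 − Φ(1.6/√11.52)) = 2(1 − Φ(0.4714)) ≈ 0.6374

By the reflection principle for standard BM, P(τ_b ≤ t) = 2 · P(B_t ≥ b). Since B_t ~ N(0, t), P(B_t ≥ 1.6) = 1 − Φ(1.6/√t) = 1 − Φ(1.6/√11.52) = 1 − Φ(0.4714) ≈ 0.31868. Doubling: P(τ_{1.6} ≤ 11.52) ≈ 2 · 0.31868 = 0.63736 ≈ 0.6374.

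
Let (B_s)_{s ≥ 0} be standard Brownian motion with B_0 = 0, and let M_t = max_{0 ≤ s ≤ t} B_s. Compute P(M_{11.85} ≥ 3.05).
P(M_{11.85} ≥ 3.05) = 2·P(B_{11.85} ≥ 3.05) = 2(1 − Φ(3.05/√11.85)) ≈ 0.3756

By the reflection principle for Brownian motion, P(M_t ≥ a) = 2 · P(B_t ≥ a) for a ≥ 0. Since B_t ~ N(0, t), P(B_t ≥ 3.05) = 1 − Φ(3.05/√t) = 1 − Φ(3.05/√11.85) = 1 − Φ(0.8860). So
  P(M_{11.85} ≥ 3.05) = 2(1 − Φ(0.8860)) ≈ 0.3756.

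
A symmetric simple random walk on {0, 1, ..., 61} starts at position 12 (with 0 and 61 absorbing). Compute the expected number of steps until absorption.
E[τ | X_0 = 12] = 588

Let v_k = E[τ | X_0 = k]. Boundary: v_0 = v_61 = 0. Recurrence: v_k = 1 + (v_{k-1} + v_{k+1})/2 for 1 ≤ k ≤ 60. The particular solution to v_k − (v_{k-1} + v_{k+1})/2 = 1 is v_k = −k^2. Adding homogeneous solution A + B k and matching boundaries gives v_k = k (61 − k). Substituting k = 12: v_12 = 12 · 49 = 588.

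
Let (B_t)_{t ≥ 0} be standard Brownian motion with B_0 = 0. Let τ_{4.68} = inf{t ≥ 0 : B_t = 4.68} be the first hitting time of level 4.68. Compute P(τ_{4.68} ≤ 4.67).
P(τ_{4.68} ≤ 4.67) = 2(1 − Φ(4.68/√4.67)) = 2(1 − Φ(2.1656)) ≈ 0.0303

By the reflection principle for standard BM, P(τ_b ≤ t) = 2 · P(B_t ≥ b). Since B_t ~ N(0, t), P(B_t ≥ 4.68) = 1 − Φ(4.68/√t) = 1 − Φ(4.68/√4.67) = 1 − Φ(2.1656) ≈ 0.01517. Doubling: P(τ_{4.68} ≤ 4.67) ≈ 2 · 0.01517 = 0.03034 ≈ 0.0303.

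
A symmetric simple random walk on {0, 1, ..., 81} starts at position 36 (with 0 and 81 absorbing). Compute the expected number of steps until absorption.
E[τ | X_0 = 36] = 1620

Let v_k = E[τ | X_0 = k]. Boundary: v_0 = v_81 = 0. Recurrence: v_k = 1 + (v_{k-1} + v_{k+1})/2 for 1 ≤ k ≤ 80. The particular solution to v_k − (v_{k-1} + v_{k+1})/2 = 1 is v_k = −k^2. Adding homogeneous solution A + B k and matching boundaries gives v_k = k (81 − k). Substituting k = 36: v_36 = 36 · 45 = 1620.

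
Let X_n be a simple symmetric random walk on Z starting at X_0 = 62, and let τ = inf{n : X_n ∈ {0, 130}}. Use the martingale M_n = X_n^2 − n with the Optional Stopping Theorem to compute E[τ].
E[τ] = 4216

M_n = X_n^2 − n is a martingale (since E[X_{n+1}^2 | F_n] = X_n^2 + 1). By OST (τ has finite mean in a bounded region), E[M_τ] = E[M_0] = X_0^2 − 0 = 62^2 = 3844. Also E[M_τ] = E[X_τ^2] − E[τ]. The walk exits at 0 or 130, with P(hit 130 first) = 62/130, so E[X_τ^2] = 130^2 · 62/130 + 0 = 8060. Thus E[τ] = E[X_τ^2] − E[M_τ] = 8060 − 3844 = 4216 = 62(130 − 62) = 4216.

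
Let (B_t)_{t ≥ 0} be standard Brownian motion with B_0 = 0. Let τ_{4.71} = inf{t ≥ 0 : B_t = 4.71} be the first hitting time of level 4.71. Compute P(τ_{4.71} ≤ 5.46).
P(τ_{4.71} ≤ 5.46) = 2(1 − Φ(4.71/√5.46)) = 2(1 − Φ(2.0157)) ≈ 0.0438

By the reflection principle for standard BM, P(τ_b ≤ t) = 2 · P(B_t ≥ b). Since B_t ~ N(0, t), P(B_t ≥ 4.71) = 1 − Φ(4.71/√t) = 1 − Φ(4.71/√5.46) = 1 − Φ(2.0157) ≈ 0.02192. Doubling: P(τ_{4.71} ≤ 5.46) ≈ 2 · 0.02192 = 0.04384 ≈ 0.0438.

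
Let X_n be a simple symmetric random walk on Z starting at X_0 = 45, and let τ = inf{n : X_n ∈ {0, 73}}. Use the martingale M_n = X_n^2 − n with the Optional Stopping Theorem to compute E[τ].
E[τ] = 1260

M_n = X_n^2 − n is a martingale (since E[X_{n+1}^2 | F_n] = X_n^2 + 1). By OST (τ has finite mean in a bounded region), E[M_τ] = E[M_0] = X_0^2 − 0 = 45^2 = 2025. Also E[M_τ] = E[X_τ^2] − E[τ]. The walk exits at 0 or 73, with P(hit 73 first) = 45/73, so E[X_τ^2] = 73^2 · 45/73 + 0 = 3285. Thus E[τ] = E[X_τ^2] − E[M_τ] = 3285 − 2025 = 1260 = 45(73 − 45) = 1260.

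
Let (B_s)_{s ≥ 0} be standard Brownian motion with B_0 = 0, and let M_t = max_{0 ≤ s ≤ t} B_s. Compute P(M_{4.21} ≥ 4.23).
P(M_{4.21} ≥ 4.23) = 2·P(B_{4.21} ≥ 4.23) = 2(1 − Φ(4.23/√4.21)) ≈ 0.0392

By the reflection principle for Brownian motion, P(M_t ≥ a) = 2 · P(B_t ≥ a) for a ≥ 0. Since B_t ~ N(0, t), P(B_t ≥ 4.23) = 1 − Φ(4.23/√t) = 1 − Φ(4.23/√4.21) = 1 − Φ(2.0616). So
  P(M_{4.21} ≥ 4.23) = 2(1 − Φ(2.0616)) ≈ 0.0392.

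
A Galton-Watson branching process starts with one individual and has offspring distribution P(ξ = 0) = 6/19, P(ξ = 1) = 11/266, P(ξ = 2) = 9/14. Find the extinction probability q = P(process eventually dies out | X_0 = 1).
q = 28/57

The pgf is f(s) = 6/19 + 11/266·s + 9/14·s². The extinction probability q is the smallest fixed point of f in [0, 1]. Setting s = f(s):
  9/14·s² + (11/266 − 1)·s + 6/19 = 0
  9/14·s² − (6/19 + 9/14)·s + 6/19 = 0
which factors as (s − 1)·(9/14·s − 6/19) = 0, giving roots s = 1 and s = (6/19)/(9/14) = 28/57.
Mean offspring μ = 11/266 + 2·9/14 = 353/266 > 1 (supercritical), so q < 1. The extinction probability is the smaller root: q = (6/19)/(9/14) = 28/57.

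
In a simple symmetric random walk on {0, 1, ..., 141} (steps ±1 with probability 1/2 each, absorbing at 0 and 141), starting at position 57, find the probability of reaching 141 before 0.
P(hit 141 before 0) = 57/141 = 19/47

Let u_k = P(hit 141 before 0 | start at k). Then u_0 = 0, u_141 = 1, and u_k = u_{k-1}/2 + u_{k+1}/2 for 1 ≤ k ≤ 140. This harmonic recurrence is solved by u_k = k/141, giving u_57 = 57/141 = 19/47.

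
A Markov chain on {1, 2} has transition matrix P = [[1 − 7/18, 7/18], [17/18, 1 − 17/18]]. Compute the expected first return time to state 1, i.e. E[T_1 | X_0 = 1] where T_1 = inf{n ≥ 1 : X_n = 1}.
E[T_1 | X_0 = 1] = 1/π_1 = 24/17

For an irreducible recurrent Markov chain with stationary distribution π, E[T_i | X_0 = i] = 1/π_i (Kac's formula). Here π_1 = (17/18)/(7/18 + 17/18) = (17/18)/(4/3) = 17/24, so E[T_1 | X_0 = 1] = 1/π_1 = (7/18 + 17/18)/(17/18) = (4/3)/(17/18) = 24/17.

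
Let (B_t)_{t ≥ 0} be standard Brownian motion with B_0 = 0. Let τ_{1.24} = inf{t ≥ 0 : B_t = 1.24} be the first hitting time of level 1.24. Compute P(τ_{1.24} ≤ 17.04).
P(τ_{1.24} ≤ 17.04) = 2(1 − Φ(1.24/√17.04)) = 2(1 − Φ(0.3004)) ≈ 0.7639

By the reflection principle for standard BM, P(τ_b ≤ t) = 2 · P(B_t ≥ b). Since B_t ~ N(0, t), P(B_t ≥ 1.24) = 1 − Φ(1.24/√t) = 1 − Φ(1.24/√17.04) = 1 − Φ(0.3004) ≈ 0.38194. Doubling: P(τ_{1.24} ≤ 17.04) ≈ 2 · 0.38194 = 0.76388 ≈ 0.7639.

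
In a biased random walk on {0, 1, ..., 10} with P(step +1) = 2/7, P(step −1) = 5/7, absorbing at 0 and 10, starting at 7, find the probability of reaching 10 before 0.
P(hit 10 before 0) = (1 − (5/2)^7) / (1 − (5/2)^10) = 207992/3254867

Let u_k denote P(reach 10 before 0 | start at k). Boundary: u_0 = 0, u_10 = 1. Recurrence: u_k = 2/7·u_{k+1} + 5/7·u_{k-1} for 1 ≤ k ≤ 9. Try u_k = A + B·r^k with r = q/p = (5/7)/(2/7) = 5/2. Substitution satisfies the recurrence; boundary conditions give:
  u_k = (1 − r^k) / (1 − r^N) = (1 − (5/2)^7) / (1 − (5/2)^10) = 207992/3254867.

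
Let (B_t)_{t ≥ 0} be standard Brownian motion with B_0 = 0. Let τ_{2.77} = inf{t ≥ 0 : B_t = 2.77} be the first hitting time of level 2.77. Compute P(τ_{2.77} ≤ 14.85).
P(τ_{2.77} ≤ 14.85) = 2(1 − Φ(2.77/√14.85)) = 2(1 − Φ(0.7188)) ≈ 0.4723

By the reflection principle for standard BM, P(τ_b ≤ t) = 2 · P(B_t ≥ b). Since B_t ~ N(0, t), P(B_t ≥ 2.77) = 1 − Φ(2.77/√t) = 1 − Φ(2.77/√14.85) = 1 − Φ(0.7188) ≈ 0.23613. Doubling: P(τ_{2.77} ≤ 14.85) ≈ 2 · 0.23613 = 0.47226 ≈ 0.4723.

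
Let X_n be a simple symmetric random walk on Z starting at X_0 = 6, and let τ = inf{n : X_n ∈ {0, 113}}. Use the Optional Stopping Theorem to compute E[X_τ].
E[X_τ] = 6

X_n is a martingale and τ is a bounded-mean stopping time (indeed τ is finite a.s. with bounded expectation since the walk is in a bounded region). By the OST, E[X_τ] = E[X_0] = 6. Equivalently: E[X_τ] = 113 · P(hit 113 first) + 0 · P(hit 0 first) = 113 · (6/113) = 6.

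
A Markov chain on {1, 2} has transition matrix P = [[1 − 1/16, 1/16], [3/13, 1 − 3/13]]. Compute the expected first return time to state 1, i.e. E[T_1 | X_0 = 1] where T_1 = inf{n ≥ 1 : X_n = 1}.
E[T_1 | X_0 = 1] = 1/π_1 = 61/48

For an irreducible recurrent Markov chain with stationary distribution π, E[T_i | X_0 = i] = 1/π_i (Kac's formula). Here π_1 = (3/13)/(1/16 + 3/13) = (3/13)/(61/208) = 48/61, so E[T_1 | X_0 = 1] = 1/π_1 = (1/16 + 3/13)/(3/13) = (61/208)/(3/13) = 61/48.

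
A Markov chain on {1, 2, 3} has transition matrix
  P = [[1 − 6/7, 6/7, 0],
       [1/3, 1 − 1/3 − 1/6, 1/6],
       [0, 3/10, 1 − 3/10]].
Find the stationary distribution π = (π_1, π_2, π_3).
π = (1/5, 18/35, 2/7)

This is a birth-death chain on three states, which satisfies detailed balance: π_1 · P_{12} = π_2 · P_{21} and π_2 · P_{23} = π_3 · P_{32}.
From π_1 · 6/7 = π_2 · 1/3: π_2/π_1 = (6/7)/(1/3) = 18/7.
From π_2 · 1/6 = π_3 · 3/10: π_3/π_2 = (1/6)/(3/10) = 5/9.
Take π_1 proportional to 1; then unnormalized π = (1, 18/7, 10/7). Normalize by dividing by the sum 5:
  π = (1/5, 18/35, 2/7).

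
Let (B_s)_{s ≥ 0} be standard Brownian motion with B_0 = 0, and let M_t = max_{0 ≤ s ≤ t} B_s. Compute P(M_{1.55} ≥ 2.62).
P(M_{1.55} ≥ 2.62) = 2·P(B_{1.55} ≥ 2.62) = 2(1 − Φ(2.62/√1.55)) ≈ 0.0353

By the reflection principle for Brownian motion, P(M_t ≥ a) = 2 · P(B_t ≥ a) for a ≥ 0. Since B_t ~ N(0, t), P(B_t ≥ 2.62) = 1 − Φ(2.62/√t) = 1 − Φ(2.62/√1.55) = 1 − Φ(2.1044). So
  P(M_{1.55} ≥ 2.62) = 2(1 − Φ(2.1044)) ≈ 0.0353.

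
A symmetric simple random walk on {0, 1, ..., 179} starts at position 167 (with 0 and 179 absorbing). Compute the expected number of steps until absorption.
E[τ | X_0 = 167] = 2004

Let v_k = E[τ | X_0 = k]. Boundary: v_0 = v_179 = 0. Recurrence: v_k = 1 + (v_{k-1} + v_{k+1})/2 for 1 ≤ k ≤ 178. The particular solution to v_k − (v_{k-1} + v_{k+1})/2 = 1 is v_k = −k^2. Adding homogeneous solution A + B k and matching boundaries gives v_k = k (179 − k). Substituting k = 167: v_167 = 167 · 12 = 2004.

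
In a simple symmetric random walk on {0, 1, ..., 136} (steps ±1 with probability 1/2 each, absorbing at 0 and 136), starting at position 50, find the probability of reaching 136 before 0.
P(hit 136 before 0) = 50/136 = 25/68

Let u_k = P(hit 136 before 0 | start at k). Then u_0 = 0, u_136 = 1, and u_k = u_{k-1}/2 + u_{k+1}/2 for 1 ≤ k ≤ 135. This harmonic recurrence is solved by u_k = k/136, giving u_50 = 50/136 = 25/68.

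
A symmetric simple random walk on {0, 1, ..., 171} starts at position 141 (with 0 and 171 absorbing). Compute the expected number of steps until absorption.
E[τ | X_0 = 141] = 4230

Let v_k = E[τ | X_0 = k]. Boundary: v_0 = v_171 = 0. Recurrence: v_k = 1 + (v_{k-1} + v_{k+1})/2 for 1 ≤ k ≤ 170. The particular solution to v_k − (v_{k-1} + v_{k+1})/2 = 1 is v_k = −k^2. Adding homogeneous solution A + B k and matching boundaries gives v_k = k (171 − k). Substituting k = 141: v_141 = 141 · 30 = 4230.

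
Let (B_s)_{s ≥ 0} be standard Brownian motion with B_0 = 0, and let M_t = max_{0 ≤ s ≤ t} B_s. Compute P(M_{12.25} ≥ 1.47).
P(M_{12.25} ≥ 1.47) = 2·P(B_{12.25} ≥ 1.47) = 2(1 − Φ(1.47/√12.25)) ≈ 0.6745

By the reflection principle for Brownian motion, P(M_t ≥ a) = 2 · P(B_t ≥ a) for a ≥ 0. Since B_t ~ N(0, t), P(B_t ≥ 1.47) = 1 − Φ(1.47/√t) = 1 − Φ(1.47/√12.25) = 1 − Φ(0.4200). So
  P(M_{12.25} ≥ 1.47) = 2(1 − Φ(0.4200)) ≈ 0.6745.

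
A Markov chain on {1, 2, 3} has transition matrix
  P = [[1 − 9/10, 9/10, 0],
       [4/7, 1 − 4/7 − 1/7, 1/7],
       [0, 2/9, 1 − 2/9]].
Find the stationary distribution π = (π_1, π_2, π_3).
π = (80/287, 18/41, 81/287)

This is a birth-death chain on three states, which satisfies detailed balance: π_1 · P_{12} = π_2 · P_{21} and π_2 · P_{23} = π_3 · P_{32}.
From π_1 · 9/10 = π_2 · 4/7: π_2/π_1 = (9/10)/(4/7) = 63/40.
From π_2 · 1/7 = π_3 · 2/9: π_3/π_2 = (1/7)/(2/9) = 9/14.
Take π_1 proportional to 1; then unnormalized π = (1, 63/40, 81/80). Normalize by dividing by the sum 287/80:
  π = (80/287, 18/41, 81/287).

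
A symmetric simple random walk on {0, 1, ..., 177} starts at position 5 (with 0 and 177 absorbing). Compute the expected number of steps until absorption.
E[τ | X_0 = 5] = 860

Let v_k = E[τ | X_0 = k]. Boundary: v_0 = v_177 = 0. Recurrence: v_k = 1 + (v_{k-1} + v_{k+1})/2 for 1 ≤ k ≤ 176. The particular solution to v_k − (v_{k-1} + v_{k+1})/2 = 1 is v_k = −k^2. Adding homogeneous solution A + B k and matching boundaries gives v_k = k (177 − k). Substituting k = 5: v_5 = 5 · 172 = 860.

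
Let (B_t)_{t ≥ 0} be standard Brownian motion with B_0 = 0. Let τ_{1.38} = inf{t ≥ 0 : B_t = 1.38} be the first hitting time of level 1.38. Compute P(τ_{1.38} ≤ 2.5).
P(τ_{1.38} ≤ 2.5) = 2(1 − Φ(1.38/√2.5)) = 2(1 − Φ(0.8728)) ≈ 0.3828

By the reflection principle for standard BM, P(τ_b ≤ t) = 2 · P(B_t ≥ b). Since B_t ~ N(0, t), P(B_t ≥ 1.38) = 1 − Φ(1.38/√t) = 1 − Φ(1.38/√2.5) = 1 − Φ(0.8728) ≈ 0.19139. Doubling: P(τ_{1.38} ≤ 2.5) ≈ 2 · 0.19139 = 0.38278 ≈ 0.3828.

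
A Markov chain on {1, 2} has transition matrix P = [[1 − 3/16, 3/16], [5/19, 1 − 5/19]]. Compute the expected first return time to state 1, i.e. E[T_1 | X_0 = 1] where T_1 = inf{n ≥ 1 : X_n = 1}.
E[T_1 | X_0 = 1] = 1/π_1 = 137/80

For an irreducible recurrent Markov chain with stationary distribution π, E[T_i | X_0 = i] = 1/π_i (Kac's formula). Here π_1 = (5/19)/(3/16 + 5/19) = (5/19)/(137/304) = 80/137, so E[T_1 | X_0 = 1] = 1/π_1 = (3/16 + 5/19)/(5/19) = (137/304)/(5/19) = 137/80.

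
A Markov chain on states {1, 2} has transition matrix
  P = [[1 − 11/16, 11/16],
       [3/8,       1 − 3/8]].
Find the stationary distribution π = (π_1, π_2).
π_1 = 6/17, π_2 = 11/17

Solve πP = π with π_1 + π_2 = 1. From πP = π: π_1 · (1 − 11/16) + π_2 · 3/8 = π_1 ⇒ π_2 · 3/8 = π_1 · 11/16 ⇒ π_2/π_1 = (11/16)/(3/8) = 11/6. Together with π_1 + π_2 = 1:
  π_1 = (3/8)/(11/16 + 3/8) = (3/8)/(17/16) = 6/17,
  π_2 = (11/16)/(11/16 + 3/8) = (11/16)/(17/16) = 11/17.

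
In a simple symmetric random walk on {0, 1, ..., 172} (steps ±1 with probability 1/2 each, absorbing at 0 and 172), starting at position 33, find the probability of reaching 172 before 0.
P(hit 172 before 0) = 33/172

Let u_k = P(hit 172 before 0 | start at k). Then u_0 = 0, u_172 = 1, and u_k = u_{k-1}/2 + u_{k+1}/2 for 1 ≤ k ≤ 171. This harmonic recurrence is solved by u_k = k/172, giving u_33 = 33/172.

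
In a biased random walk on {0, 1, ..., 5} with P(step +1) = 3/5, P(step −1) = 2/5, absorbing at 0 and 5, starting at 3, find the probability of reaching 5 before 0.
P(hit 5 before 0) = (1 − (2/3)^3) / (1 − (2/3)^5) = 171/211

Let u_k denote P(reach 5 before 0 | start at k). Boundary: u_0 = 0, u_5 = 1. Recurrence: u_k = 3/5·u_{k+1} + 2/5·u_{k-1} for 1 ≤ k ≤ 4. Try u_k = A + B·r^k with r = q/p = (2/5)/(3/5) = 2/3. Substitution satisfies the recurrence; boundary conditions give:
  u_k = (1 − r^k) / (1 − r^N) = (1 − (2/3)^3) / (1 − (2/3)^5) = 171/211.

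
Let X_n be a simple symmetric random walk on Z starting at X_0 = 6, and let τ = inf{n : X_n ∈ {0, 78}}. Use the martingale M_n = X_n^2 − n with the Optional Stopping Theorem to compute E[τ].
E[τ] = 432

M_n = X_n^2 − n is a martingale (since E[X_{n+1}^2 | F_n] = X_n^2 + 1). By OST (τ has finite mean in a bounded region), E[M_τ] = E[M_0] = X_0^2 − 0 = 6^2 = 36. Also E[M_τ] = E[X_τ^2] − E[τ]. The walk exits at 0 or 78, with P(hit 78 first) = 6/78, so E[X_τ^2] = 78^2 · 6/78 + 0 = 468. Thus E[τ] = E[X_τ^2] − E[M_τ] = 468 − 36 = 432 = 6(78 − 6) = 432.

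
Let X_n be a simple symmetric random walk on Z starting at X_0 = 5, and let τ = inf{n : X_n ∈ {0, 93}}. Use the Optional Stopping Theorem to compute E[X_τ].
E[X_τ] = 5

X_n is a martingale and τ is a bounded-mean stopping time (indeed τ is finite a.s. with bounded expectation since the walk is in a bounded region). By the OST, E[X_τ] = E[X_0] = 5. Equivalently: E[X_τ] = 93 · P(hit 93 first) + 0 · P(hit 0 first) = 93 · (5/93) = 5.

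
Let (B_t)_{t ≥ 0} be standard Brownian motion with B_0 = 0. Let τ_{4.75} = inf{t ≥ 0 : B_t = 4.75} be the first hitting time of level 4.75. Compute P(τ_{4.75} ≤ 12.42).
P(τ_{4.75} ≤ 12.42) = 2(1 − Φ(4.75/√12.42)) = 2(1 − Φ(1.3478)) ≈ 0.1777

By the reflection principle for standard BM, P(τ_b ≤ t) = 2 · P(B_t ≥ b). Since B_t ~ N(0, t), P(B_t ≥ 4.75) = 1 − Φ(4.75/√t) = 1 − Φ(4.75/√12.42) = 1 − Φ(1.3478) ≈ 0.08886. Doubling: P(τ_{4.75} ≤ 12.42) ≈ 2 · 0.08886 = 0.17772 ≈ 0.1777.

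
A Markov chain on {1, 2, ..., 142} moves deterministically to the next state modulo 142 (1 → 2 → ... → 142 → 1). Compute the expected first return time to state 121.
E[T_121 | X_0 = 121] = 142

The chain cycles deterministically, so starting at state 121 it returns in exactly 142 steps. Equivalently, the stationary distribution is uniform π_j = 1/142 for every state j, so by Kac's formula E[T_121] = 1/π_121 = 142.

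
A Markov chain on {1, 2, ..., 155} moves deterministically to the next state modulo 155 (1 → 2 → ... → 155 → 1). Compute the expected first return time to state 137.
E[T_137 | X_0 = 137] = 155

The chain cycles deterministically, so starting at state 137 it returns in exactly 155 steps. Equivalently, the stationary distribution is uniform π_j = 1/155 for every state j, so by Kac's formula E[T_137] = 1/π_137 = 155.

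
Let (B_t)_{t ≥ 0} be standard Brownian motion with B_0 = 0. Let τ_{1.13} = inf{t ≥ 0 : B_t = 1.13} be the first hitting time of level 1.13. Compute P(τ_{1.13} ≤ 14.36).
P(τ_{1.13} ≤ 14.36) = 2(1 − Φ(1.13/√14.36)) = 2(1 − Φ(0.2982)) ≈ 0.7656

By the reflection principle for standard BM, P(τ_b ≤ t) = 2 · P(B_t ≥ b). Since B_t ~ N(0, t), P(B_t ≥ 1.13) = 1 − Φ(1.13/√t) = 1 − Φ(1.13/√14.36) = 1 − Φ(0.2982) ≈ 0.38278. Doubling: P(τ_{1.13} ≤ 14.36) ≈ 2 · 0.38278 = 0.76556 ≈ 0.7656.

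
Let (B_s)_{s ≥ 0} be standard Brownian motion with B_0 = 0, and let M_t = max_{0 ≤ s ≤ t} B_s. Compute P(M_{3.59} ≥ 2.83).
P(M_{3.59} ≥ 2.83) = 2·P(B_{3.59} ≥ 2.83) = 2(1 − Φ(2.83/√3.59)) ≈ 0.1353

By the reflection principle for Brownian motion, P(M_t ≥ a) = 2 · P(B_t ≥ a) for a ≥ 0. Since B_t ~ N(0, t), P(B_t ≥ 2.83) = 1 − Φ(2.83/√t) = 1 − Φ(2.83/√3.59) = 1 − Φ(1.4936). So
  P(M_{3.59} ≥ 2.83) = 2(1 − Φ(1.4936)) ≈ 0.1353.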